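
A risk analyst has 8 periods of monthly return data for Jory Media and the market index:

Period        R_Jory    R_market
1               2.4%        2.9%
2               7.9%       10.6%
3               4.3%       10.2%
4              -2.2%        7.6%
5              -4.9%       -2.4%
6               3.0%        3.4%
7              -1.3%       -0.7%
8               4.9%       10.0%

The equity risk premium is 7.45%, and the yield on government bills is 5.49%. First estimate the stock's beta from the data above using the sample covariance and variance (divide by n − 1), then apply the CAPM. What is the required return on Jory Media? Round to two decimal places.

Mean R_i = (2.4 + 7.9 + 4.3 − 2.2 − 4.9 + 3.0 − 1.3 + 4.9) / 8 = 1.7625%
Mean R_m = (2.9 + 10.6 + 10.2 + 7.6 − 2.4 + 3.4 − 0.7 + 10.0) / 8 = 5.2000%
Σ(R_i − R̄_i)(R_m − R̄_m) = 116.3900  ⇒  Cov = 116.3900 / 7 = 16.6271
Σ(R_m − R̄_m)² = 184.0600  ⇒  Var(R_m) = 184.0600 / 7 = 26.2943
β = Cov / Var(R_m) = 16.6271 / 26.2943 = 0.6323
E(R) = R_f + β × MRP = 5.49% + 0.6323 × 7.45% = 10.20%

10.20%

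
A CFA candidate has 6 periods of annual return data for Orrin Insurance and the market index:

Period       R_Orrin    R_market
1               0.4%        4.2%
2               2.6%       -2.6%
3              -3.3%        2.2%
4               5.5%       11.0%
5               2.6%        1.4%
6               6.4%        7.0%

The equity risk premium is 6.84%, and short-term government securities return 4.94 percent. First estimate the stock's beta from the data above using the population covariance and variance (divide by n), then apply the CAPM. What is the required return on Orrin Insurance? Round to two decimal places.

7.50%

Mean R_i = (0.4 + 2.6 − 3.3 + 5.5 + 2.6 + 6.4) / 6 = 2.3667%
Mean R_m = (4.2 − 2.6 + 2.2 + 11.0 + 1.4 + 7.0) / 6 = 3.8667%
Σ(R_i − R̄_i)(R_m − R̄_m) = 41.6933  ⇒  Cov = 41.6933 / 6 = 6.9489
Σ(R_m − R̄_m)² = 111.4933  ⇒  Var(R_m) = 111.4933 / 6 = 18.5822
β = Cov / Var(R_m) = 6.9489 / 18.5822 = 0.3740
E(R) = R_f + β × MRP = 4.94% + 0.3740 × 6.84% = 7.50%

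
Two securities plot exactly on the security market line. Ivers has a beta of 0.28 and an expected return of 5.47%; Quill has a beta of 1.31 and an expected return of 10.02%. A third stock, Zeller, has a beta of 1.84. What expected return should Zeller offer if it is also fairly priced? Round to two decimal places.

12.36%

MRP (SML slope) = (10.02% − 5.47%) / (1.31 − 0.28) = 4.55% / 1.03 = 4.4175%
R_f (intercept) = 5.47% − 0.28 × 4.4175% = 4.2331%
E(R_Zeller) = R_f + β × MRP = 4.2331% + 1.84 × 4.4175% = 12.36%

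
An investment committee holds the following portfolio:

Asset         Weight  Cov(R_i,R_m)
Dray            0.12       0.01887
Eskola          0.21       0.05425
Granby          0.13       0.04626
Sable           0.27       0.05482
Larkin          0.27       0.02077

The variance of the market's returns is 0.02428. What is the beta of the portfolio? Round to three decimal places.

1.651

β_Dray = 0.01887 / 0.02428 = 0.7772
β_Eskola = 0.05425 / 0.02428 = 2.2343
β_Granby = 0.04626 / 0.02428 = 1.9053
β_Sable = 0.05482 / 0.02428 = 2.2578
β_Larkin = 0.02077 / 0.02428 = 0.8554
β_P = Σ w_i β_i = 0.12×0.7772 + 0.21×2.2343 + 0.13×1.9053 + 0.27×2.2578 + 0.27×0.8554 = 1.6507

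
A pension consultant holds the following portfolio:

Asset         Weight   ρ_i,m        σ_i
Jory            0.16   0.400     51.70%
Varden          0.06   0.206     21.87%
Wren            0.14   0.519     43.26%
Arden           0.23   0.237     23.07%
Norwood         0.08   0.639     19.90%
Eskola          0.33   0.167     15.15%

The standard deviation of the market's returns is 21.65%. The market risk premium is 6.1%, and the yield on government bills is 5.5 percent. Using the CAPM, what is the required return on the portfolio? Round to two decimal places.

8.27%

β_Jory = 0.400 × 51.70% / 21.65% = 0.9552
β_Varden = 0.206 × 21.87% / 21.65% = 0.2081
β_Wren = 0.519 × 43.26% / 21.65% = 1.0370
β_Arden = 0.237 × 23.07% / 21.65% = 0.2525
β_Norwood = 0.639 × 19.90% / 21.65% = 0.5873
β_Eskola = 0.167 × 15.15% / 21.65% = 0.1169
β_P = Σ w_i β_i = 0.16×0.9552 + 0.06×0.2081 + 0.14×1.0370 + 0.23×0.2525 + 0.08×0.5873 + 0.33×0.1169 = 0.4541
E(R_P) = R_f + β_P × MRP = 5.5% + 0.4541 × 6.1% = 8.27%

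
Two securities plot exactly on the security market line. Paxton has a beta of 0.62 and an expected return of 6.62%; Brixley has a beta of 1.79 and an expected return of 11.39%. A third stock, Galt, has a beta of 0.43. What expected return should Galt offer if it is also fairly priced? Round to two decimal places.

MRP (SML slope) = (11.39% − 6.62%) / (1.79 − 0.62) = 4.77% / 1.17 = 4.0769%
R_f (intercept) = 6.62% − 0.62 × 4.0769% = 4.0923%
E(R_Galt) = R_f + β × MRP = 4.0923% + 0.43 × 4.0769% = 5.85%

5.85%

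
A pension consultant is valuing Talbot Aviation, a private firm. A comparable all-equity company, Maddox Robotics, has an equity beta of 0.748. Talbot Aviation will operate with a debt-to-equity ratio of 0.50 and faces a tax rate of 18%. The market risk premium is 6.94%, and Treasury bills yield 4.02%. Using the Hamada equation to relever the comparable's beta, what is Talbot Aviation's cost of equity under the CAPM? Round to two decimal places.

β_L = β_U × [1 + (1 − t)(D/E)] = 0.748 × [1 + (1 − 0.18) × 0.50]
    = 0.748 × [1 + 0.82 × 0.50] = 0.748 × 1.4100 = 1.0547
E(R) = R_f + β_L × MRP = 4.02% + 1.0547 × 6.94% = 11.34%

11.34%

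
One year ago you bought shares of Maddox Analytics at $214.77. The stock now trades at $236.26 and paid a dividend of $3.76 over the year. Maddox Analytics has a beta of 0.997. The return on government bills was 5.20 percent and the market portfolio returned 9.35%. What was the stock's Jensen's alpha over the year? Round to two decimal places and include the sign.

Realised HPR = (P1 + D1 − P0) / P0 = (236.26 + 3.76 − 214.77) / 214.77 = 25.25 / 214.77 = 11.7568%
MRP = 9.35% − 5.20% = 4.15%
CAPM required = R_f + β·MRP = 5.20% + 0.997 × 4.15% = 9.33755%
α = realised − required = 11.7568% − 9.33755% = +2.42%

+2.42%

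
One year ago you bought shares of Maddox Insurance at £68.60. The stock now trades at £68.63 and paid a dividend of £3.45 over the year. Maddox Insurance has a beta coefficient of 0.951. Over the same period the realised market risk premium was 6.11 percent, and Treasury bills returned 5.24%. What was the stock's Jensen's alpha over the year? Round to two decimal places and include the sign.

-5.98%

Realised HPR = (P1 + D1 − P0) / P0 = (68.63 + 3.45 − 68.60) / 68.60 = 3.48 / 68.60 = 5.0729%
CAPM required = R_f + β·MRP = 5.24% + 0.951 × 6.11% = 11.05061%
α = realised − required = 5.0729% − 11.05061% = -5.98%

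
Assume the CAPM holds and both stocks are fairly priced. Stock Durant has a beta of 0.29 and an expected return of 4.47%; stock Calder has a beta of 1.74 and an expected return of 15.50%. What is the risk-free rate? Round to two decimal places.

2.26%

Both satisfy E(R) = R_f + β·MRP, so the slope of the SML is
MRP = (15.50% − 4.47%) / (1.74 − 0.29) = 11.03% / 1.45 = 7.6069%
R_f = E(R_Durant) − β_Durant·MRP = 4.47% − 0.29 × 7.6069% = 2.2640%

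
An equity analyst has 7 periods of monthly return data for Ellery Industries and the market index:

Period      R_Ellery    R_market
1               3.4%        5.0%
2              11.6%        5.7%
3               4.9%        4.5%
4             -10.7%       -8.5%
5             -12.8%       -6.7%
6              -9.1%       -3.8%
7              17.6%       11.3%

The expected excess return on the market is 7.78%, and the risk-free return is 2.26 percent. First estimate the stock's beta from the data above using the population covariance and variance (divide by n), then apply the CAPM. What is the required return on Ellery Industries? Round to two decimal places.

Mean R_i = (3.4 + 11.6 + 4.9 − 10.7 − 12.8 − 9.1 + 17.6) / 7 = 0.7000%
Mean R_m = (5.0 + 5.7 + 4.5 − 8.5 − 6.7 − 3.8 + 11.3) / 7 = 1.0714%
Σ(R_i − R̄_i)(R_m − R̄_m) = 510.0900  ⇒  Cov = 510.0900 / 7 = 72.8700
Σ(R_m − R̄_m)² = 328.9743  ⇒  Var(R_m) = 328.9743 / 7 = 46.9963
β = Cov / Var(R_m) = 72.8700 / 46.9963 = 1.5505
E(R) = R_f + β × MRP = 2.26% + 1.5505 × 7.78% = 14.32%

14.32%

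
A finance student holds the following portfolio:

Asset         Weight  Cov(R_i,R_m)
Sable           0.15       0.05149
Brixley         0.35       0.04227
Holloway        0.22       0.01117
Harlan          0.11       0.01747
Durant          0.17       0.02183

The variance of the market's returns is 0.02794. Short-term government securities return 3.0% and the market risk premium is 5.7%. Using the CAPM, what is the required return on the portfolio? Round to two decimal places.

9.24%

β_Sable = 0.05149 / 0.02794 = 1.8429
β_Brixley = 0.04227 / 0.02794 = 1.5129
β_Holloway = 0.01117 / 0.02794 = 0.3998
β_Harlan = 0.01747 / 0.02794 = 0.6253
β_Durant = 0.02183 / 0.02794 = 0.7813
β_P = Σ w_i β_i = 0.15×1.8429 + 0.35×1.5129 + 0.22×0.3998 + 0.11×0.6253 + 0.17×0.7813 = 1.0955
E(R_P) = R_f + β_P × MRP = 3.0% + 1.0955 × 5.7% = 9.24%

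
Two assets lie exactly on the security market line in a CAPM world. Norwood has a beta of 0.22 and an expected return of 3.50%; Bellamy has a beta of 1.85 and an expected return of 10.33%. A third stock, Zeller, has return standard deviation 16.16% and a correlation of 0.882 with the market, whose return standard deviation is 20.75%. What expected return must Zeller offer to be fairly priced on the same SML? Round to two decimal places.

MRP = (10.33% − 3.50%) / (1.85 − 0.22) = 4.1902%
R_f = 3.50% − 0.22 × 4.1902% = 2.5782%
β_Zeller = ρ·σ_i/σ_m = 0.882 × 16.16 / 20.75 = 0.6869
E(R_Zeller) = R_f + β × MRP = 2.5782% + 0.6869 × 4.1902% = 5.46%

5.46%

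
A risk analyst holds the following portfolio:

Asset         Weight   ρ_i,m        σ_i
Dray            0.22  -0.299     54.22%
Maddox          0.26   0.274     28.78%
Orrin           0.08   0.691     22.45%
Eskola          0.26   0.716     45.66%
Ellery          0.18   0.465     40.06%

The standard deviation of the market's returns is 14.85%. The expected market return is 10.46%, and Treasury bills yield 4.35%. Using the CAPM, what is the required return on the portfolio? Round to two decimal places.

β_Dray = -0.299 × 54.22% / 14.85% = -1.0917
β_Maddox = 0.274 × 28.78% / 14.85% = 0.5310
β_Orrin = 0.691 × 22.45% / 14.85% = 1.0446
β_Eskola = 0.716 × 45.66% / 14.85% = 2.2015
β_Ellery = 0.465 × 40.06% / 14.85% = 1.2544
β_P = Σ w_i β_i = 0.22×-1.0917 + 0.26×0.5310 + 0.08×1.0446 + 0.26×2.2015 + 0.18×1.2544 = 0.7796
MRP = 10.46% − 4.35% = 6.11%
E(R_P) = R_f + β_P × MRP = 4.35% + 0.7796 × 6.11% = 9.11%

9.11%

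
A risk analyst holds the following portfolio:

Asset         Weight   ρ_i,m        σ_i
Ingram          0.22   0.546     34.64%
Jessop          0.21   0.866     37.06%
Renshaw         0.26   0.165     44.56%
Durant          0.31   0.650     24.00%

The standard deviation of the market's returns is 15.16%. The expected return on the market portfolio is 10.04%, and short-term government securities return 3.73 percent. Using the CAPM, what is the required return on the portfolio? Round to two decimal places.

11.08%

β_Ingram = 0.546 × 34.64% / 15.16% = 1.2476
β_Jessop = 0.866 × 37.06% / 15.16% = 2.1170
β_Renshaw = 0.165 × 44.56% / 15.16% = 0.4850
β_Durant = 0.650 × 24.00% / 15.16% = 1.0290
β_P = Σ w_i β_i = 0.22×1.2476 + 0.21×2.1170 + 0.26×0.4850 + 0.31×1.0290 = 1.1641
MRP = 10.04% − 3.73% = 6.31%
E(R_P) = R_f + β_P × MRP = 3.73% + 1.1641 × 6.31% = 11.08%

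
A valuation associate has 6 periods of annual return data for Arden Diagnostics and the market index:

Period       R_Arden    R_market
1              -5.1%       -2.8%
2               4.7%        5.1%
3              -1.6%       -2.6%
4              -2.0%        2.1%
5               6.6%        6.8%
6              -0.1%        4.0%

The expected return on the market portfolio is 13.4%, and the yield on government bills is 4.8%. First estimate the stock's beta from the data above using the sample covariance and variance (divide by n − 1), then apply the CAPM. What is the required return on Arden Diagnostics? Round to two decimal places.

13.04%

Mean R_i = (-5.1 + 4.7 − 1.6 − 2.0 + 6.6 − 0.1) / 6 = 0.4167%
Mean R_m = (-2.8 + 5.1 − 2.6 + 2.1 + 6.8 + 4.0) / 6 = 2.1000%
Σ(R_i − R̄_i)(R_m − R̄_m) = 77.4400  ⇒  Cov = 77.4400 / 5 = 15.4880
Σ(R_m − R̄_m)² = 80.8000  ⇒  Var(R_m) = 80.8000 / 5 = 16.1600
β = Cov / Var(R_m) = 15.4880 / 16.1600 = 0.9584
MRP = 13.4% − 4.8% = 8.60%
E(R) = R_f + β × MRP = 4.8% + 0.9584 × 8.6% = 13.04%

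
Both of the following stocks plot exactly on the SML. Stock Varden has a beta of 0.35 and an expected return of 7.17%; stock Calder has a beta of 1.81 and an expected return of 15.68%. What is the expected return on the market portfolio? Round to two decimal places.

Both satisfy E(R) = R_f + β·MRP, so the slope of the SML is
MRP = (15.68% − 7.17%) / (1.81 − 0.35) = 8.51% / 1.46 = 5.8288%
R_f = E(R_Varden) − β_Varden·MRP = 7.17% − 0.35 × 5.8288% = 5.1299%
E(R_m) = R_f + MRP = 5.1299% + 5.8288% = 10.96%

10.96%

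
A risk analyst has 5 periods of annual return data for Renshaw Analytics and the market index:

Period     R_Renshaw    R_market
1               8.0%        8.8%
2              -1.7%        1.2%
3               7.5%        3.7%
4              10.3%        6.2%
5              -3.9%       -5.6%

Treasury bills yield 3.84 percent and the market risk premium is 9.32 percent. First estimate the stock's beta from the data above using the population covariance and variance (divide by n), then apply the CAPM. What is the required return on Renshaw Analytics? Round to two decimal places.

Mean R_i = (8.0 − 1.7 + 7.5 + 10.3 − 3.9) / 5 = 4.0400%
Mean R_m = (8.8 + 1.2 + 3.7 + 6.2 − 5.6) / 5 = 2.8600%
Σ(R_i − R̄_i)(R_m − R̄_m) = 124.0380  ⇒  Cov = 124.0380 / 5 = 24.8076
Σ(R_m − R̄_m)² = 121.4720  ⇒  Var(R_m) = 121.4720 / 5 = 24.2944
β = Cov / Var(R_m) = 24.8076 / 24.2944 = 1.0211
E(R) = R_f + β × MRP = 3.84% + 1.0211 × 9.32% = 13.36%

13.36%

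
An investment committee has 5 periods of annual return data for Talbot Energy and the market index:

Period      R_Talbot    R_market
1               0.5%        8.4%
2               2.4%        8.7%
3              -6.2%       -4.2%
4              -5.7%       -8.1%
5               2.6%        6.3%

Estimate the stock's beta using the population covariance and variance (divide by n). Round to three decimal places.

0.523

Mean R_i = (0.5 + 2.4 − 6.2 − 5.7 + 2.6) / 5 = -1.2800%
Mean R_m = (8.4 + 8.7 − 4.2 − 8.1 + 6.3) / 5 = 2.2200%
Σ(R_i − R̄_i)(R_m − R̄_m) = 127.8780  ⇒  Cov = 127.8780 / 5 = 25.5756
Σ(R_m − R̄_m)² = 244.5480  ⇒  Var(R_m) = 244.5480 / 5 = 48.9096
β = Cov / Var(R_m) = 25.5756 / 48.9096 = 0.5229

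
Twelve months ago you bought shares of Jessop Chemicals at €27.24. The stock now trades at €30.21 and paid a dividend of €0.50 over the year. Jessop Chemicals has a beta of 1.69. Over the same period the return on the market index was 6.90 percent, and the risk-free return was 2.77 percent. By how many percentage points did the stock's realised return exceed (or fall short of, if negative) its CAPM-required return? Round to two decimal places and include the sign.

Realised HPR = (P1 + D1 − P0) / P0 = (30.21 + 0.50 − 27.24) / 27.24 = 3.47 / 27.24 = 12.7386%
MRP = 6.90% − 2.77% = 4.13%
CAPM required = R_f + β·MRP = 2.77% + 1.69 × 4.13% = 9.7497%
α = realised − required = 12.7386% − 9.7497% = +2.99%

+2.99%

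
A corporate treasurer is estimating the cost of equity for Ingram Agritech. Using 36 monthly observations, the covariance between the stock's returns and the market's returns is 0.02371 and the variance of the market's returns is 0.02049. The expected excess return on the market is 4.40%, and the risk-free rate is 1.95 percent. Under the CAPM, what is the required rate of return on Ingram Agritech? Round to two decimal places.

7.04%

β = Cov(R_i, R_m) / Var(R_m) = 0.02371 / 0.02049 = 1.1571
E(R) = R_f + β × MRP = 1.95% + 1.1571 × 4.40% = 7.04%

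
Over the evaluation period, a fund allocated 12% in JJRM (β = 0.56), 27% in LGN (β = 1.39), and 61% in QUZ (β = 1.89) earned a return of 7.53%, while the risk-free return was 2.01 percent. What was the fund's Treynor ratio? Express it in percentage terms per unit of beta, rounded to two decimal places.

3.46%

β_P = 0.12×0.56 + 0.27×1.39 + 0.61×1.89 = 1.5954
Treynor = (R_P − R_f) / β_P = (7.53% − 2.01%) / 1.5954 = 5.52% / 1.5954 = 3.46%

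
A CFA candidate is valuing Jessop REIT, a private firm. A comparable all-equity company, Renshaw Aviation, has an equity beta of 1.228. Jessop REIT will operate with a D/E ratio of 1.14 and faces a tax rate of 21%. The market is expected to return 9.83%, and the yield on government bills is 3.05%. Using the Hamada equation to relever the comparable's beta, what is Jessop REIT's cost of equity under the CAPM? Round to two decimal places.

β_L = β_U × [1 + (1 − t)(D/E)] = 1.228 × [1 + (1 − 0.21) × 1.14]
    = 1.228 × [1 + 0.79 × 1.14] = 1.228 × 1.9006 = 2.3339
MRP = 9.83% − 3.05% = 6.78%
E(R) = R_f + β_L × MRP = 3.05% + 2.3339 × 6.78% = 18.87%

18.87%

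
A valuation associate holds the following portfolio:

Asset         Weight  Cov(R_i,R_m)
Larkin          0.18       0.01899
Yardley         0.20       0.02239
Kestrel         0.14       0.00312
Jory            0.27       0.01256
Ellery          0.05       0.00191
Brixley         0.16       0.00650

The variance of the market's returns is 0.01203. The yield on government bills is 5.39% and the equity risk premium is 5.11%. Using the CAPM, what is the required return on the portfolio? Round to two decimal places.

β_Larkin = 0.01899 / 0.01203 = 1.5786
β_Yardley = 0.02239 / 0.01203 = 1.8612
β_Kestrel = 0.00312 / 0.01203 = 0.2594
β_Jory = 0.01256 / 0.01203 = 1.0441
β_Ellery = 0.00191 / 0.01203 = 0.1588
β_Brixley = 0.00650 / 0.01203 = 0.5403
β_P = Σ w_i β_i = 0.18×1.5786 + 0.20×1.8612 + 0.14×0.2594 + 0.27×1.0441 + 0.05×0.1588 + 0.16×0.5403 = 1.0690
E(R_P) = R_f + β_P × MRP = 5.39% + 1.0690 × 5.11% = 10.85%

10.85%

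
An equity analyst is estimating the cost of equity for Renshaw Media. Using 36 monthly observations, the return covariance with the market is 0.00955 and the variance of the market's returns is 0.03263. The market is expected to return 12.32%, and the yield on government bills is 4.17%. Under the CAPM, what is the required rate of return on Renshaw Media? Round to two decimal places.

6.56%

β = Cov(R_i, R_m) / Var(R_m) = 0.00955 / 0.03263 = 0.2927
MRP = 12.32% − 4.17% = 8.15%
E(R) = R_f + β × MRP = 4.17% + 0.2927 × 8.15% = 6.56%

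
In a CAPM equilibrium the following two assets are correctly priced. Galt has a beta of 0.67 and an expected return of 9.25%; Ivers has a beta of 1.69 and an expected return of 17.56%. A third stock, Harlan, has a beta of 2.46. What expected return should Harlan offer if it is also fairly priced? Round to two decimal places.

23.83%

MRP (SML slope) = (17.56% − 9.25%) / (1.69 − 0.67) = 8.31% / 1.02 = 8.1471%
R_f (intercept) = 9.25% − 0.67 × 8.1471% = 3.7914%
E(R_Harlan) = R_f + β × MRP = 3.7914% + 2.46 × 8.1471% = 23.83%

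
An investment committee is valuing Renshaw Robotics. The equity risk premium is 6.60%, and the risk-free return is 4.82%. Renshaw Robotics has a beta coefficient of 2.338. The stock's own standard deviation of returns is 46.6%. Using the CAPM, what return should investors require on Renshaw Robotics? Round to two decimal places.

E(R) = R_f + β × MRP = 4.82% + 2.338 × 6.60% = 20.25%

20.25%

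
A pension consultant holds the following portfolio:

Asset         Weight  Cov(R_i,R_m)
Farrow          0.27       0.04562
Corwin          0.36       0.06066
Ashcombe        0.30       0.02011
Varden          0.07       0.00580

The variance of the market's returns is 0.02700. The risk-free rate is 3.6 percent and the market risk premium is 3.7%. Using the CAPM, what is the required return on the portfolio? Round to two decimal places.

9.16%

β_Farrow = 0.04562 / 0.02700 = 1.6896
β_Corwin = 0.06066 / 0.02700 = 2.2467
β_Ashcombe = 0.02011 / 0.02700 = 0.7448
β_Varden = 0.00580 / 0.02700 = 0.2148
β_P = Σ w_i β_i = 0.27×1.6896 + 0.36×2.2467 + 0.30×0.7448 + 0.07×0.2148 = 1.5035
E(R_P) = R_f + β_P × MRP = 3.6% + 1.5035 × 3.7% = 9.16%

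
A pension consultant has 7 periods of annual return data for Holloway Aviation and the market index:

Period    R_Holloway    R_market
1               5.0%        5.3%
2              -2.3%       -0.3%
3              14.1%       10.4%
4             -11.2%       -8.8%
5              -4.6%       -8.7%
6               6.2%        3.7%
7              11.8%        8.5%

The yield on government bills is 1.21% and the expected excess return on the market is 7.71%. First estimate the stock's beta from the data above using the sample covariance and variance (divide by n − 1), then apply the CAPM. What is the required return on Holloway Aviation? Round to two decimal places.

Mean R_i = (5.0 − 2.3 + 14.1 − 11.2 − 4.6 + 6.2 + 11.8) / 7 = 2.7143%
Mean R_m = (5.3 − 0.3 + 10.4 − 8.8 − 8.7 + 3.7 + 8.5) / 7 = 1.4429%
Σ(R_i − R̄_i)(R_m − R̄_m) = 408.2357  ⇒  Cov = 408.2357 / 6 = 68.0393
Σ(R_m − R̄_m)² = 360.8371  ⇒  Var(R_m) = 360.8371 / 6 = 60.1395
β = Cov / Var(R_m) = 68.0393 / 60.1395 = 1.1314
E(R) = R_f + β × MRP = 1.21% + 1.1314 × 7.71% = 9.93%

9.93%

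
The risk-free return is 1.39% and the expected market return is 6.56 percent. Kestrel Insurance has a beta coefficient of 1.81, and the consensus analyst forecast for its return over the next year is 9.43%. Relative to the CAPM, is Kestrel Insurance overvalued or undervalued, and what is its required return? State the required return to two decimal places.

MRP = 6.56% − 1.39% = 5.17%
Required return = R_f + β·MRP = 1.39% + 1.81 × 5.17% = 10.75%
Forecast 9.43% < required 10.75% → the stock plots below the SML → overvalued.

Overvalued; required return 10.75%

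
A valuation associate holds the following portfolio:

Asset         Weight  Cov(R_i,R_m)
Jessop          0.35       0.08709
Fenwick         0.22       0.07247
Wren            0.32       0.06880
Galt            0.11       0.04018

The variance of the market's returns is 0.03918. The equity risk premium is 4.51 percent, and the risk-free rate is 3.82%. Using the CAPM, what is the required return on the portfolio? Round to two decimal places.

12.21%

β_Jessop = 0.08709 / 0.03918 = 2.2228
β_Fenwick = 0.07247 / 0.03918 = 1.8497
β_Wren = 0.06880 / 0.03918 = 1.7560
β_Galt = 0.04018 / 0.03918 = 1.0255
β_P = Σ w_i β_i = 0.35×2.2228 + 0.22×1.8497 + 0.32×1.7560 + 0.11×1.0255 = 1.8596
E(R_P) = R_f + β_P × MRP = 3.82% + 1.8596 × 4.51% = 12.21%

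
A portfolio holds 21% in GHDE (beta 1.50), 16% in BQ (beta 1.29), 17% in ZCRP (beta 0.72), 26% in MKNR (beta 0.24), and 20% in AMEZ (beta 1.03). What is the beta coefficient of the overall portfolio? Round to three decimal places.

β_P = Σ w_i β_i = 0.21×1.50 + 0.16×1.29 + 0.17×0.72 + 0.26×0.24 + 0.20×1.03 = 0.9122

0.912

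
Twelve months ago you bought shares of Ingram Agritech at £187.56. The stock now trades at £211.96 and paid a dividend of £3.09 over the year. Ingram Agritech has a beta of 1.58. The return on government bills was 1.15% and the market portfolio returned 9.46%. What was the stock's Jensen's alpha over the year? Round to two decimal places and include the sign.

+0.38%

Realised HPR = (P1 + D1 − P0) / P0 = (211.96 + 3.09 − 187.56) / 187.56 = 27.49 / 187.56 = 14.6566%
MRP = 9.46% − 1.15% = 8.31%
CAPM required = R_f + β·MRP = 1.15% + 1.58 × 8.31% = 14.2798%
α = realised − required = 14.6566% − 14.2798% = +0.38%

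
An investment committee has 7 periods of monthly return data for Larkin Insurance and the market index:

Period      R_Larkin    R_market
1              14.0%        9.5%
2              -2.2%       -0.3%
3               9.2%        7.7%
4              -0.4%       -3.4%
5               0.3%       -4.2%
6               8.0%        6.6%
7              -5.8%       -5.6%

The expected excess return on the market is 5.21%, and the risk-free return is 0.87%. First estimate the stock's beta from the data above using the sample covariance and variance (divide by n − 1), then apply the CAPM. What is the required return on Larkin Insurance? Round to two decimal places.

6.46%

Mean R_i = (14.0 − 2.2 + 9.2 − 0.4 + 0.3 + 8.0 − 5.8) / 7 = 3.3000%
Mean R_m = (9.5 − 0.3 + 7.7 − 3.4 − 4.2 + 6.6 − 5.6) / 7 = 1.4714%
Σ(R_i − R̄_i)(R_m − R̄_m) = 255.8900  ⇒  Cov = 255.8900 / 6 = 42.6483
Σ(R_m − R̄_m)² = 238.5943  ⇒  Var(R_m) = 238.5943 / 6 = 39.7657
β = Cov / Var(R_m) = 42.6483 / 39.7657 = 1.0725
E(R) = R_f + β × MRP = 0.87% + 1.0725 × 5.21% = 6.46%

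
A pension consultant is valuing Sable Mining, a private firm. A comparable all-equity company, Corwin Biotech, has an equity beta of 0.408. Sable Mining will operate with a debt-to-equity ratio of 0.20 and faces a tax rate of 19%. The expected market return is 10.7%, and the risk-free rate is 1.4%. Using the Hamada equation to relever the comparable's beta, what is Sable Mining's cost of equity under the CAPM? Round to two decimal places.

5.81%

β_L = β_U × [1 + (1 − t)(D/E)] = 0.408 × [1 + (1 − 0.19) × 0.20]
    = 0.408 × [1 + 0.81 × 0.20] = 0.408 × 1.1620 = 0.4741
MRP = 10.7% − 1.4% = 9.30%
E(R) = R_f + β_L × MRP = 1.4% + 0.4741 × 9.3% = 5.81%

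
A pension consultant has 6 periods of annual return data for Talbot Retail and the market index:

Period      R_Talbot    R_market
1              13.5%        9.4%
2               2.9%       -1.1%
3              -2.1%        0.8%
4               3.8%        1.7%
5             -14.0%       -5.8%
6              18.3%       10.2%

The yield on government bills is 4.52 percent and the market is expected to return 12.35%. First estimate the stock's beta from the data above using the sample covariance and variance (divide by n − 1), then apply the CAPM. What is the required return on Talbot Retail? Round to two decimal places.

18.35%

Mean R_i = (13.5 + 2.9 − 2.1 + 3.8 − 14.0 + 18.3) / 6 = 3.7333%
Mean R_m = (9.4 − 1.1 + 0.8 + 1.7 − 5.8 + 10.2) / 6 = 2.5333%
Σ(R_i − R̄_i)(R_m − R̄_m) = 339.6033  ⇒  Cov = 339.6033 / 5 = 67.9207
Σ(R_m − R̄_m)² = 192.2733  ⇒  Var(R_m) = 192.2733 / 5 = 38.4547
β = Cov / Var(R_m) = 67.9207 / 38.4547 = 1.7663
MRP = 12.35% − 4.52% = 7.83%
E(R) = R_f + β × MRP = 4.52% + 1.7663 × 7.83% = 18.35%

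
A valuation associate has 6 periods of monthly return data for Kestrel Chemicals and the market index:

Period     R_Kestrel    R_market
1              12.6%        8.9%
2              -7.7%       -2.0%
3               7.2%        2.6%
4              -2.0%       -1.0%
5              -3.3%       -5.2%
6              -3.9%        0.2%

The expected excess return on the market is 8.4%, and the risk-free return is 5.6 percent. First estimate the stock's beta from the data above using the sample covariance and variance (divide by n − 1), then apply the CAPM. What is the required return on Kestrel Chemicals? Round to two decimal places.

Mean R_i = (12.6 − 7.7 + 7.2 − 2.0 − 3.3 − 3.9) / 6 = 0.4833%
Mean R_m = (8.9 − 2.0 + 2.6 − 1.0 − 5.2 + 0.2) / 6 = 0.5833%
Σ(R_i − R̄_i)(R_m − R̄_m) = 162.9483  ⇒  Cov = 162.9483 / 5 = 32.5897
Σ(R_m − R̄_m)² = 116.0083  ⇒  Var(R_m) = 116.0083 / 5 = 23.2017
β = Cov / Var(R_m) = 32.5897 / 23.2017 = 1.4046
E(R) = R_f + β × MRP = 5.6% + 1.4046 × 8.4% = 17.40%

17.40%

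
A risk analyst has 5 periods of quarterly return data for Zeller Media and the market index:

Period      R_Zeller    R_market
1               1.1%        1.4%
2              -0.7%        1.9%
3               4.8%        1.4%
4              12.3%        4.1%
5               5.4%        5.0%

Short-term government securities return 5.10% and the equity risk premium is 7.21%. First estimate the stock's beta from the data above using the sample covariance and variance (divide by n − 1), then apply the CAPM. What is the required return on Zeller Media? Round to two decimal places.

Mean R_i = (1.1 − 0.7 + 4.8 + 12.3 + 5.4) / 5 = 4.5800%
Mean R_m = (1.4 + 1.9 + 1.4 + 4.1 + 5.0) / 5 = 2.7600%
Σ(R_i − R̄_i)(R_m − R̄_m) = 21.1560  ⇒  Cov = 21.1560 / 4 = 5.2890
Σ(R_m − R̄_m)² = 11.2520  ⇒  Var(R_m) = 11.2520 / 4 = 2.8130
β = Cov / Var(R_m) = 5.2890 / 2.8130 = 1.8802
E(R) = R_f + β × MRP = 5.10% + 1.8802 × 7.21% = 18.66%

18.66%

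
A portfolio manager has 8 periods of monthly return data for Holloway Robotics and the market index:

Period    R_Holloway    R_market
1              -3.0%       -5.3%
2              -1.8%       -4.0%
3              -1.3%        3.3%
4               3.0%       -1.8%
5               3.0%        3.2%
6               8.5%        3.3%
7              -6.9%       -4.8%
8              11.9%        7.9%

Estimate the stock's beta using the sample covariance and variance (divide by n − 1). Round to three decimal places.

Mean R_i = (-3.0 − 1.8 − 1.3 + 3.0 + 3.0 + 8.5 − 6.9 + 11.9) / 8 = 1.6750%
Mean R_m = (-5.3 − 4.0 + 3.3 − 1.8 + 3.2 + 3.3 − 4.8 + 7.9) / 8 = 0.2250%
Σ(R_i − R̄_i)(R_m − R̄_m) = 175.1750  ⇒  Cov = 175.1750 / 7 = 25.0250
Σ(R_m − R̄_m)² = 164.3950  ⇒  Var(R_m) = 164.3950 / 7 = 23.4850
β = Cov / Var(R_m) = 25.0250 / 23.4850 = 1.0656

1.066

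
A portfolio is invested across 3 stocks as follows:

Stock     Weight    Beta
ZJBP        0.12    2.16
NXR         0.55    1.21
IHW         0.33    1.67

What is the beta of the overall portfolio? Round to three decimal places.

β_P = Σ w_i β_i = 0.12×2.16 + 0.55×1.21 + 0.33×1.67 = 1.4758

1.476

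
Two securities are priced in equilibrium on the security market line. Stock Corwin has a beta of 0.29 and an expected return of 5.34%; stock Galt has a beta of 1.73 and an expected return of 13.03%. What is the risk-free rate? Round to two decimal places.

3.79%

Both satisfy E(R) = R_f + β·MRP, so the slope of the SML is
MRP = (13.03% − 5.34%) / (1.73 − 0.29) = 7.69% / 1.44 = 5.3403%
R_f = E(R_Corwin) − β_Corwin·MRP = 5.34% − 0.29 × 5.3403% = 3.7913%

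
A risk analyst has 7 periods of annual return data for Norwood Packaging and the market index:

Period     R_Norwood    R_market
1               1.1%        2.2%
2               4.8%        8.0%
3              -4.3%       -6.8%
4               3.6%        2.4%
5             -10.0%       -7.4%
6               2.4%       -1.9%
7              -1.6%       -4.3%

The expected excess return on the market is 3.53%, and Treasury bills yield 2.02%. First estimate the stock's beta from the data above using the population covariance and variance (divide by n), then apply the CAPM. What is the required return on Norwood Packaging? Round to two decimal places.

Mean R_i = (1.1 + 4.8 − 4.3 + 3.6 − 10.0 + 2.4 − 1.6) / 7 = -0.5714%
Mean R_m = (2.2 + 8.0 − 6.8 + 2.4 − 7.4 − 1.9 − 4.3) / 7 = -1.1143%
Σ(R_i − R̄_i)(R_m − R̄_m) = 150.5629  ⇒  Cov = 150.5629 / 7 = 21.5090
Σ(R_m − R̄_m)² = 189.0086  ⇒  Var(R_m) = 189.0086 / 7 = 27.0012
β = Cov / Var(R_m) = 21.5090 / 27.0012 = 0.7966
E(R) = R_f + β × MRP = 2.02% + 0.7966 × 3.53% = 4.83%

4.83%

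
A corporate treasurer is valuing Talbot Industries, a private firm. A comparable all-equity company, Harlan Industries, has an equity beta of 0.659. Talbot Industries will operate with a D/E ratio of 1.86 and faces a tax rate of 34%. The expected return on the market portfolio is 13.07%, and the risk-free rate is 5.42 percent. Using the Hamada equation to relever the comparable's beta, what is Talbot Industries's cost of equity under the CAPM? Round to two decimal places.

β_L = β_U × [1 + (1 − t)(D/E)] = 0.659 × [1 + (1 − 0.34) × 1.86]
    = 0.659 × [1 + 0.66 × 1.86] = 0.659 × 2.2276 = 1.4680
MRP = 13.07% − 5.42% = 7.65%
E(R) = R_f + β_L × MRP = 5.42% + 1.4680 × 7.65% = 16.65%

16.65%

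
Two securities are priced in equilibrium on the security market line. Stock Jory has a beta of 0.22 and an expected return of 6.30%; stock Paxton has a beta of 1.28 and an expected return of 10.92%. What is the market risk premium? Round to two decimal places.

Both satisfy E(R) = R_f + β·MRP, so the slope of the SML is
MRP = (10.92% − 6.30%) / (1.28 − 0.22) = 4.62% / 1.06 = 4.3585%

4.36%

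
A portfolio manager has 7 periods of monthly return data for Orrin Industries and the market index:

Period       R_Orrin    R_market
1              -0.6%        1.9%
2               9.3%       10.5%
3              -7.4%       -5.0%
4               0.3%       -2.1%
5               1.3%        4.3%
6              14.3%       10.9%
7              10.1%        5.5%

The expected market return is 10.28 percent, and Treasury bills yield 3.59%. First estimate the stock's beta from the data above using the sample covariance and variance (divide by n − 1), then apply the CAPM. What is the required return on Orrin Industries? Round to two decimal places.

Mean R_i = (-0.6 + 9.3 − 7.4 + 0.3 + 1.3 + 14.3 + 10.1) / 7 = 3.9000%
Mean R_m = (1.9 + 10.5 − 5.0 − 2.1 + 4.3 + 10.9 + 5.5) / 7 = 3.7143%
Σ(R_i − R̄_i)(R_m − R̄_m) = 248.4900  ⇒  Cov = 248.4900 / 6 = 41.4150
Σ(R_m − R̄_m)² = 214.2486  ⇒  Var(R_m) = 214.2486 / 6 = 35.7081
β = Cov / Var(R_m) = 41.4150 / 35.7081 = 1.1598
MRP = 10.28% − 3.59% = 6.69%
E(R) = R_f + β × MRP = 3.59% + 1.1598 × 6.69% = 11.35%

11.35%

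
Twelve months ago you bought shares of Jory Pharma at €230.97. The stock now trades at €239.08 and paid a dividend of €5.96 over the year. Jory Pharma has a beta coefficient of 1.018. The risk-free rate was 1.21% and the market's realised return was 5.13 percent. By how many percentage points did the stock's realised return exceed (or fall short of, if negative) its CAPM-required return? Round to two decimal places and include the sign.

Realised HPR = (P1 + D1 − P0) / P0 = (239.08 + 5.96 − 230.97) / 230.97 = 14.07 / 230.97 = 6.0917%
MRP = 5.13% − 1.21% = 3.92%
CAPM required = R_f + β·MRP = 1.21% + 1.018 × 3.92% = 5.20056%
α = realised − required = 6.0917% − 5.20056% = +0.89%

+0.89%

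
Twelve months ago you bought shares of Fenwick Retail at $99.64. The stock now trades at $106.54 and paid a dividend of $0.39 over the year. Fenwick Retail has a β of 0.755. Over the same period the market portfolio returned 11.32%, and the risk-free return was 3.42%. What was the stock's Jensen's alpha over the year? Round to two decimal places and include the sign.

-2.07%

Realised HPR = (P1 + D1 − P0) / P0 = (106.54 + 0.39 − 99.64) / 99.64 = 7.29 / 99.64 = 7.3163%
MRP = 11.32% − 3.42% = 7.90%
CAPM required = R_f + β·MRP = 3.42% + 0.755 × 7.90% = 9.38450%
α = realised − required = 7.3163% − 9.38450% = -2.07%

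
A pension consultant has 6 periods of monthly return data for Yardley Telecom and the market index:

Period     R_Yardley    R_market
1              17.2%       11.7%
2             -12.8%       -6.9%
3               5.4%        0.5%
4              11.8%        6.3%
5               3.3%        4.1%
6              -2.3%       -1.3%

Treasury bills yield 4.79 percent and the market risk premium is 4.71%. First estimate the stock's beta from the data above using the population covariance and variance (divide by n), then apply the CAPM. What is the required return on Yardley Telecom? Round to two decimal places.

Mean R_i = (17.2 − 12.8 + 5.4 + 11.8 + 3.3 − 2.3) / 6 = 3.7667%
Mean R_m = (11.7 − 6.9 + 0.5 + 6.3 + 4.1 − 1.3) / 6 = 2.4000%
Σ(R_i − R̄_i)(R_m − R̄_m) = 328.8800  ⇒  Cov = 328.8800 / 6 = 54.8133
Σ(R_m − R̄_m)² = 208.3800  ⇒  Var(R_m) = 208.3800 / 6 = 34.7300
β = Cov / Var(R_m) = 54.8133 / 34.7300 = 1.5783
E(R) = R_f + β × MRP = 4.79% + 1.5783 × 4.71% = 12.22%

12.22%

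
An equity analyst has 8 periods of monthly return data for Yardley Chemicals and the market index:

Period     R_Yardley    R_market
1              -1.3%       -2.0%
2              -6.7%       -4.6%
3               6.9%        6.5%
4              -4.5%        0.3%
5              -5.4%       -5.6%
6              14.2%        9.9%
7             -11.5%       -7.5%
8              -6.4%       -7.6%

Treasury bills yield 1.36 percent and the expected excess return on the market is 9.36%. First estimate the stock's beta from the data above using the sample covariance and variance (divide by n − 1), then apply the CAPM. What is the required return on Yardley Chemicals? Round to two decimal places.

Mean R_i = (-1.3 − 6.7 + 6.9 − 4.5 − 5.4 + 14.2 − 11.5 − 6.4) / 8 = -1.8375%
Mean R_m = (-2.0 − 4.6 + 6.5 + 0.3 − 5.6 + 9.9 − 7.5 − 7.6) / 8 = -1.3250%
Σ(R_i − R̄_i)(R_m − R̄_m) = 363.1525  ⇒  Cov = 363.1525 / 7 = 51.8789
Σ(R_m − R̄_m)² = 296.8350  ⇒  Var(R_m) = 296.8350 / 7 = 42.4050
β = Cov / Var(R_m) = 51.8789 / 42.4050 = 1.2234
E(R) = R_f + β × MRP = 1.36% + 1.2234 × 9.36% = 12.81%

12.81%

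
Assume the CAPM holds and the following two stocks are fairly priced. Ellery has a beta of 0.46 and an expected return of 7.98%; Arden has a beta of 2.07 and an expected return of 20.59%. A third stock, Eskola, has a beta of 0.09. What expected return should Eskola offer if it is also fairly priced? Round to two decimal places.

5.08%

MRP (SML slope) = (20.59% − 7.98%) / (2.07 − 0.46) = 12.61% / 1.61 = 7.8323%
R_f (intercept) = 7.98% − 0.46 × 7.8323% = 4.3771%
E(R_Eskola) = R_f + β × MRP = 4.3771% + 0.09 × 7.8323% = 5.08%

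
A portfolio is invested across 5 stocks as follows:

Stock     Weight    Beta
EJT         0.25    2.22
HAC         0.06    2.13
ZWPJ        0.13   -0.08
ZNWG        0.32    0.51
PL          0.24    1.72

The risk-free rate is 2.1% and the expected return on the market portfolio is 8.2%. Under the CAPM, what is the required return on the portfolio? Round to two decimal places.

9.72%

β_P = Σ w_i β_i = 0.25×2.22 + 0.06×2.13 + 0.13×-0.08 + 0.32×0.51 + 0.24×1.72 = 1.2484
MRP = 8.2% − 2.1% = 6.10%
E(R_P) = R_f + β_P × MRP = 2.1% + 1.2484 × 6.1% = 9.72%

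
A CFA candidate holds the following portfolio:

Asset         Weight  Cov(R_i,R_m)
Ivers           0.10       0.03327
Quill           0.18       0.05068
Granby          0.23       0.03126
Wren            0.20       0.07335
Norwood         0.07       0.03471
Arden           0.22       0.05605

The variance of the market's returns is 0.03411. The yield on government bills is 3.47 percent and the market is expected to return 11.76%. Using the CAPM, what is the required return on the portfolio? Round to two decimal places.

β_Ivers = 0.03327 / 0.03411 = 0.9754
β_Quill = 0.05068 / 0.03411 = 1.4858
β_Granby = 0.03126 / 0.03411 = 0.9164
β_Wren = 0.07335 / 0.03411 = 2.1504
β_Norwood = 0.03471 / 0.03411 = 1.0176
β_Arden = 0.05605 / 0.03411 = 1.6432
β_P = Σ w_i β_i = 0.10×0.9754 + 0.18×1.4858 + 0.23×0.9164 + 0.20×2.1504 + 0.07×1.0176 + 0.22×1.6432 = 1.4386
MRP = 11.76% − 3.47% = 8.29%
E(R_P) = R_f + β_P × MRP = 3.47% + 1.4386 × 8.29% = 15.40%

15.40%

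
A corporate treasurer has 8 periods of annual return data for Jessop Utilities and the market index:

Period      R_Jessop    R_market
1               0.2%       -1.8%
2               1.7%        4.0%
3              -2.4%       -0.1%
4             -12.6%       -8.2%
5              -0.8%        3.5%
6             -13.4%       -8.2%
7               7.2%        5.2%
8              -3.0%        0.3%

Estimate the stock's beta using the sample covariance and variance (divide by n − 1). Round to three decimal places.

Mean R_i = (0.2 + 1.7 − 2.4 − 12.6 − 0.8 − 13.4 + 7.2 − 3.0) / 8 = -2.8875%
Mean R_m = (-1.8 + 4.0 − 0.1 − 8.2 + 3.5 − 8.2 + 5.2 + 0.3) / 8 = -0.6625%
Σ(R_i − R̄_i)(R_m − R̄_m) = 238.3163  ⇒  Cov = 238.3163 / 7 = 34.0452
Σ(R_m − R̄_m)² = 189.5988  ⇒  Var(R_m) = 189.5988 / 7 = 27.0855
β = Cov / Var(R_m) = 34.0452 / 27.0855 = 1.2570

1.257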